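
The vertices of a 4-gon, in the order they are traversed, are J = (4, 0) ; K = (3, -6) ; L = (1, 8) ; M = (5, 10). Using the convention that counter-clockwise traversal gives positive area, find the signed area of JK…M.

-32

Apply the shoelace formula: 2A = Σ (x_i·y_{i+1} − x_{i+1}·y_i), indices taken mod 4.
Σ = (-24) + (30) + (-30) + (-40) = -64
Signed area = Σ/2 = -32 (negative ⇒ clockwise traversal).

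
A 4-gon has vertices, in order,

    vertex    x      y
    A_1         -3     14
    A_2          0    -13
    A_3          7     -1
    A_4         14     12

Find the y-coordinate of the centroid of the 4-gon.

1175/276

Apply the shoelace (surveyor's) formula. First the cross-terms c_i = x_i·y_{i+1} − x_{i+1}·y_i:
  39, 91, 98, 232  ⇒  2A = 460, A = 230.
Then Σ (y_i + y_{i+1})·c_i = 5875, so ȳ = 5875 / (6·230) = 1175/276.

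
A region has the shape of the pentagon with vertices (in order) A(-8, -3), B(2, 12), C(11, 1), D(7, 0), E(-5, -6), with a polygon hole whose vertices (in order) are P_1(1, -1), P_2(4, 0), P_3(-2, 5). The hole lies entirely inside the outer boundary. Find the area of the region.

140.5

Outer boundary:
Apply Gauss's area formula: 2A = Σ (x_i·y_{i+1} − x_{i+1}·y_i), indices taken mod 5.
A→B: (-8)(12) − (2)(-3) = -90
B→C: (2)(1) − (11)(12) = -130
C→D: (11)(0) − (7)(1) = -7
D→E: (7)(-6) − (-5)(0) = -42
E→A: (-5)(-3) − (-8)(-6) = -33
Σ = -302
Area = |Σ|/2 = 151.
Hole:
Apply the shoelace (surveyor's) formula: 2A = Σ (x_i·y_{i+1} − x_{i+1}·y_i), indices taken mod 3.
P_1→P_2: (1)(0) − (4)(-1) = 4
P_2→P_3: (4)(5) − (-2)(0) = 20
P_3→P_1: (-2)(-1) − (1)(5) = -3
Σ = 21
Area = |Σ|/2 = 10.5.
Net area = 151 − 10.5 = 140.5.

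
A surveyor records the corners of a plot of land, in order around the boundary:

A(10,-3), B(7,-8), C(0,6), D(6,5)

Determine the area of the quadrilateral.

60.5

Apply the surveyor's formula: 2A = Σ (x_i·y_{i+1} − x_{i+1}·y_i), indices taken mod 4.
Σ = (-59) + (42) + (-36) + (-68) = -121
Area = |Σ|/2 = 60.5.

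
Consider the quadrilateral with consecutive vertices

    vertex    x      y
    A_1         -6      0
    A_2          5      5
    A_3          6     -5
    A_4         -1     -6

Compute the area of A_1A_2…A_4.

Σ = (-30) + (-55) + (-41) + (-36) = -162
Area = |Σ|/2 = 81.

81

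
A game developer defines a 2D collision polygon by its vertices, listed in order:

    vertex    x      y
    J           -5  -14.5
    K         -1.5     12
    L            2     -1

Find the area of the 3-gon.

Apply the shoelace formula: 2A = Σ (x_i·y_{i+1} − x_{i+1}·y_i), indices taken mod 3.
J→K: (-5)(12) − (-1.5)(-14.5) = -81.75
K→L: (-1.5)(-1) − (2)(12) = -22.5
L→J: (2)(-14.5) − (-5)(-1) = -34
Σ = -138.25
Area = |Σ|/2 = 69.125.

69.125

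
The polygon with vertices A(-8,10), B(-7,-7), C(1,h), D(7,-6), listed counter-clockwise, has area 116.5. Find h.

The doubled signed area Σ (x_i y_{i+1} − x_{i+1} y_i) is linear in h.
With h=0 it equals 149; the coefficient of h is -14 (from the two edges through C).
So -14·h + 149 = 2·116.5 = 233 ⇒ h = -6.

-6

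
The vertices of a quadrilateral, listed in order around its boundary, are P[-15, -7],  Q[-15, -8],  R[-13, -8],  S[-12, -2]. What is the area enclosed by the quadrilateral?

Apply the shoelace formula: 2A = Σ (x_i·y_{i+1} − x_{i+1}·y_i), indices taken mod 4.
P→Q: (-15)(-8) − (-15)(-7) = 15
Q→R: (-15)(-8) − (-13)(-8) = 16
R→S: (-13)(-2) − (-12)(-8) = -70
S→P: (-12)(-7) − (-15)(-2) = 54
Σ = 15
Area = |Σ|/2 = 7.5.

7.5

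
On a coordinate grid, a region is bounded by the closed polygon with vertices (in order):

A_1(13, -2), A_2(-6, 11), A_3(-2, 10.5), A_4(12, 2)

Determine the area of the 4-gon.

45

A_1→A_2: (13)(11) − (-6)(-2) = 131
A_2→A_3: (-6)(10.5) − (-2)(11) = -41
A_3→A_4: (-2)(2) − (12)(10.5) = -130
A_4→A_1: (12)(-2) − (13)(2) = -50
Σ = -90
Area = |Σ|/2 = 45.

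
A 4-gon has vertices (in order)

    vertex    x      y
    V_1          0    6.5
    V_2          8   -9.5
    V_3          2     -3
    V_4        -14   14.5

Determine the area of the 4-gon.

80.5

Apply the surveyor's formula: 2A = Σ (x_i·y_{i+1} − x_{i+1}·y_i), indices taken mod 4.
Cross-terms: -52, -5, -13, -91  ⇒  Σ = -161
Area = |Σ|/2 = 80.5.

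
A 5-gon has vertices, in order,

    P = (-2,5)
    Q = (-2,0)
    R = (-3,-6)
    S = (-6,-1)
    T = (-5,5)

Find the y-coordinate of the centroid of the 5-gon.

27/61

Apply the shoelace (surveyor's) formula. First the cross-terms c_i = x_i·y_{i+1} − x_{i+1}·y_i:
  10, 12, -33, -35, -15  ⇒  2A = -61, A = -30.5.
Then Σ (y_i + y_{i+1})·c_i = -81, so ȳ = -81 / (6·(-30.5)) = 27/61.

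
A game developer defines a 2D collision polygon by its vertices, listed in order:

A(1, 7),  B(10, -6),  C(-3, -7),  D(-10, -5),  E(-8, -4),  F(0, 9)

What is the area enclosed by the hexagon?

Apply the surveyor's formula: 2A = Σ (x_i·y_{i+1} − x_{i+1}·y_i), indices taken mod 6.
Cross-terms: -76, -88, -55, 0, -72, -9  ⇒  Σ = -300
Area = |Σ|/2 = 150.

150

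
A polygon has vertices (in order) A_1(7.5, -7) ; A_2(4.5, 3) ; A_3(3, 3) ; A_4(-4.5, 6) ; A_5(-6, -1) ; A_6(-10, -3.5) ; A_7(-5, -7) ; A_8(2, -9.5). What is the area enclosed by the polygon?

Σ = (54) + (4.5) + (31.5) + (40.5) + (11) + (52.5) + (61.5) + (57.25) = 312.75
Area = |Σ|/2 = 156.375.

156.375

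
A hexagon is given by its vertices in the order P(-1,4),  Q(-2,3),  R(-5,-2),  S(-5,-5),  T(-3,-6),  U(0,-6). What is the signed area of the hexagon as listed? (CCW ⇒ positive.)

Σ = (5) + (19) + (15) + (15) + (18) + (-6) = 66
Signed area = Σ/2 = 33 (positive ⇒ counter-clockwise traversal).

33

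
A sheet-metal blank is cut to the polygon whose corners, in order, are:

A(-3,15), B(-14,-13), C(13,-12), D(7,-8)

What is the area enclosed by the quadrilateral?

323.5

A→B: (-3)(-13) − (-14)(15) = 249
B→C: (-14)(-12) − (13)(-13) = 337
C→D: (13)(-8) − (7)(-12) = -20
D→A: (7)(15) − (-3)(-8) = 81
Σ = 647
Area = |Σ|/2 = 323.5.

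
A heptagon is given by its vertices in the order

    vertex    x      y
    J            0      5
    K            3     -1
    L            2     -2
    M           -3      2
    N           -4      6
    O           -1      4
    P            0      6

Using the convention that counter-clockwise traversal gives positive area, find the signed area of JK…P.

Apply the shoelace formula: 2A = Σ (x_i·y_{i+1} − x_{i+1}·y_i), indices taken mod 7.
Cross-terms: -15, -4, -2, -10, -10, -6, 0  ⇒  Σ = -47
Signed area = Σ/2 = -23.5 (negative ⇒ clockwise traversal).

-23.5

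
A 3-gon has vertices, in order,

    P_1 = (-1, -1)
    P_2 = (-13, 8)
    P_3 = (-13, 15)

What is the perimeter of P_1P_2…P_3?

42

|P_1P_2| = √((-12)² + (9)²) = √225 = 15
|P_2P_3| = √((0)² + (7)²) = √49 = 7
|P_3P_1| = √((12)² + (-16)²) = √400 = 20
Perimeter = 15 + 7 + 20 = 42.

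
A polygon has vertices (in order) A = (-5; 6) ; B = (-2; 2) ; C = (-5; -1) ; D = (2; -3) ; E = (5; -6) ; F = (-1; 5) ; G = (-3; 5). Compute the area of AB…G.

35

Apply the shoelace (surveyor's) formula: 2A = Σ (x_i·y_{i+1} − x_{i+1}·y_i), indices taken mod 7.
Cross-terms: 2, 12, 17, 3, 19, 10, 7  ⇒  Σ = 70
Area = |Σ|/2 = 35.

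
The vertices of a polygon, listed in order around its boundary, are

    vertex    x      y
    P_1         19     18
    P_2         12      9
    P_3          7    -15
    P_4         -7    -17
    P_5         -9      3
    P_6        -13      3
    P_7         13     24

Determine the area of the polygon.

623.5

Apply the shoelace formula: 2A = Σ (x_i·y_{i+1} − x_{i+1}·y_i), indices taken mod 7.
Cross-terms: -45, -243, -224, -174, 12, -351, -222  ⇒  Σ = -1247
Area = |Σ|/2 = 623.5.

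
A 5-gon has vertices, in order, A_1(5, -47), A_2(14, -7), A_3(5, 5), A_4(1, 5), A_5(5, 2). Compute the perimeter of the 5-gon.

114

|A_1A_2| = √((9)² + (40)²) = √1681 = 41
|A_2A_3| = √((-9)² + (12)²) = √225 = 15
|A_3A_4| = √((-4)² + (0)²) = √16 = 4
|A_4A_5| = √((4)² + (-3)²) = √25 = 5
|A_5A_1| = √((0)² + (-49)²) = √2401 = 49
Perimeter = 41 + 15 + 4 + 5 + 49 = 114.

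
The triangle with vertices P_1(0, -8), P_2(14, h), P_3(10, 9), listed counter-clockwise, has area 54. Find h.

5

The doubled signed area Σ (x_i y_{i+1} − x_{i+1} y_i) is linear in h.
With h=0 it equals 158; the coefficient of h is -10 (from the two edges through P_2).
So -10·h + 158 = 2·54 = 108 ⇒ h = 5.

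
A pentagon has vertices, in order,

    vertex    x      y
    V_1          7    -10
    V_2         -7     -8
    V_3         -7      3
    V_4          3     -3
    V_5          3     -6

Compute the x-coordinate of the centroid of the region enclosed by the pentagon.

-274/141

Apply the shoelace (surveyor's) formula. First the cross-terms c_i = x_i·y_{i+1} − x_{i+1}·y_i:
  -126, -77, 12, -9, 12  ⇒  2A = -188, A = -94.
Then Σ (x_i + x_{i+1})·c_i = 1096, so x̄ = 1096 / (6·(-94)) = -274/141.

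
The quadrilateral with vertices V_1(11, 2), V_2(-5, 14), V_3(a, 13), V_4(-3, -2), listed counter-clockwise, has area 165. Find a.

The doubled signed area Σ (x_i y_{i+1} − x_{i+1} y_i) is linear in a.
With a=0 it equals 154; the coefficient of a is -16 (from the two edges through V_3).
So -16·a + 154 = 2·165 = 330 ⇒ a = -11.

-11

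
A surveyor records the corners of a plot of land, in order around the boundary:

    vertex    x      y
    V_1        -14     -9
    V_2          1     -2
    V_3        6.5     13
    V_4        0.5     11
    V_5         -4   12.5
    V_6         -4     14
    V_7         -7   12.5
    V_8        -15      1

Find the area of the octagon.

Apply the shoelace (surveyor's) formula: 2A = Σ (x_i·y_{i+1} − x_{i+1}·y_i), indices taken mod 8.
Σ = (37) + (26) + (65) + (50.25) + (-6) + (48) + (180.5) + (149) = 549.75
Area = |Σ|/2 = 274.875.

274.875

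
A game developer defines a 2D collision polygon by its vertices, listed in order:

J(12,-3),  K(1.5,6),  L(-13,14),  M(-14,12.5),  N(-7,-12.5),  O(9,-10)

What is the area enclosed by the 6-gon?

373.5

Apply Gauss's area formula: 2A = Σ (x_i·y_{i+1} − x_{i+1}·y_i), indices taken mod 6.
Cross-terms: 76.5, 99, 33.5, 262.5, 182.5, 93  ⇒  Σ = 747
Area = |Σ|/2 = 373.5.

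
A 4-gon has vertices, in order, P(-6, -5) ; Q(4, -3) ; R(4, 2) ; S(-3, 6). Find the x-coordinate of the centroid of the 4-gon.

Apply the surveyor's formula. First the cross-terms c_i = x_i·y_{i+1} − x_{i+1}·y_i:
  38, 20, 30, 51  ⇒  2A = 139, A = 69.5.
Then Σ (x_i + x_{i+1})·c_i = -345, so x̄ = -345 / (6·69.5) = -115/139.

-115/139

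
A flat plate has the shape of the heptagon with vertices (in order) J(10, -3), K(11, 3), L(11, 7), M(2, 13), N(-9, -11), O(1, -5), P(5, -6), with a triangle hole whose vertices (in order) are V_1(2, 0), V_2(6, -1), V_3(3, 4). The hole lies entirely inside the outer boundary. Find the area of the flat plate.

217

Outer boundary:
Σ = (63) + (44) + (129) + (95) + (56) + (19) + (45) = 451
Area = |Σ|/2 = 225.5.
Hole:
Apply the shoelace formula: 2A = Σ (x_i·y_{i+1} − x_{i+1}·y_i), indices taken mod 3.
Cross-terms: -2, 27, -8  ⇒  Σ = 17
Area = |Σ|/2 = 8.5.
Net area = 225.5 − 8.5 = 217.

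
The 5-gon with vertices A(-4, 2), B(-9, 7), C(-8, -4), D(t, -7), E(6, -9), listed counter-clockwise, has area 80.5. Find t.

-1

Write out the shoelace sum; only the two edges meeting at D involve t:
2·Area = [((-8)·(-7) − t·(-4)) + (t·(-9) − 6·(-7))] + 58
       = -5·t + 156 = 161
⇒ t = -1.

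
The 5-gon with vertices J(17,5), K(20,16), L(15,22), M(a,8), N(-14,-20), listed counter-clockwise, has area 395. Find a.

Write out the shoelace sum; only the two edges meeting at M involve a:
2·Area = [(15·8 − a·22) + (a·(-20) − (-14)·8)] + 642
       = -42·a + 874 = 790
⇒ a = 2.

2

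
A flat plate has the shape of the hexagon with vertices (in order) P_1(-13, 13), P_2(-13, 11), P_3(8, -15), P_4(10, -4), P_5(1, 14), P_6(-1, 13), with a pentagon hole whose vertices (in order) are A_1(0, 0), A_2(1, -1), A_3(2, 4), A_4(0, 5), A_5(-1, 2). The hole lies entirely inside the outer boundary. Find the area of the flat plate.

Outer boundary:
Apply the shoelace (surveyor's) formula: 2A = Σ (x_i·y_{i+1} − x_{i+1}·y_i), indices taken mod 6.
Σ = (26) + (107) + (118) + (144) + (27) + (156) = 578
Area = |Σ|/2 = 289.
Hole:
Apply the shoelace (surveyor's) formula: 2A = Σ (x_i·y_{i+1} − x_{i+1}·y_i), indices taken mod 5.
Σ = (0) + (6) + (10) + (5) + (0) = 21
Area = |Σ|/2 = 10.5.
Net area = 289 − 10.5 = 278.5.

278.5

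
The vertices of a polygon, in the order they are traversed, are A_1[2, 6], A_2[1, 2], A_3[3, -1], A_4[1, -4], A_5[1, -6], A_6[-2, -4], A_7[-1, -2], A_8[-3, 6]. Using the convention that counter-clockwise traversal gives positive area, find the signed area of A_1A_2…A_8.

-40

Apply the shoelace formula: 2A = Σ (x_i·y_{i+1} − x_{i+1}·y_i), indices taken mod 8.
Σ = (-2) + (-7) + (-11) + (-2) + (-16) + (0) + (-12) + (-30) = -80
Signed area = Σ/2 = -40 (negative ⇒ clockwise traversal).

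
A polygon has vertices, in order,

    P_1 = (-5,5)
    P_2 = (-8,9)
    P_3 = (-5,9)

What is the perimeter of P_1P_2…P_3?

|P_1P_2| = √((-3)² + (4)²) = √25 = 5
|P_2P_3| = √((3)² + (0)²) = √9 = 3
|P_3P_1| = √((0)² + (-4)²) = √16 = 4
Perimeter = 5 + 3 + 4 = 12.

12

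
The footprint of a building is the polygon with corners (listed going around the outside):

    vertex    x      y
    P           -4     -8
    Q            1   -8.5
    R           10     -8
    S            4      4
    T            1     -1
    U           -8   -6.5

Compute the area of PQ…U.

103.25

P→Q: (-4)(-8.5) − (1)(-8) = 42
Q→R: (1)(-8) − (10)(-8.5) = 77
R→S: (10)(4) − (4)(-8) = 72
S→T: (4)(-1) − (1)(4) = -8
T→U: (1)(-6.5) − (-8)(-1) = -14.5
U→P: (-8)(-8) − (-4)(-6.5) = 38
Σ = 206.5
Area = |Σ|/2 = 103.25.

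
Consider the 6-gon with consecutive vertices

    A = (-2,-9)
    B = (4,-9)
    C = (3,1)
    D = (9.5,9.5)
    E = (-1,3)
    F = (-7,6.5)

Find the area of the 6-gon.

Apply the shoelace (surveyor's) formula: 2A = Σ (x_i·y_{i+1} − x_{i+1}·y_i), indices taken mod 6.
Σ = (54) + (31) + (19) + (38) + (14.5) + (76) = 232.5
Area = |Σ|/2 = 116.25.

116.25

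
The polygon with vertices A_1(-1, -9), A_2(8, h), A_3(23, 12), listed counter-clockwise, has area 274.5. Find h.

The doubled signed area Σ (x_i y_{i+1} − x_{i+1} y_i) is linear in h.
With h=0 it equals -27; the coefficient of h is -24 (from the two edges through A_2).
So -24·h + -27 = 2·274.5 = 549 ⇒ h = -24.

-24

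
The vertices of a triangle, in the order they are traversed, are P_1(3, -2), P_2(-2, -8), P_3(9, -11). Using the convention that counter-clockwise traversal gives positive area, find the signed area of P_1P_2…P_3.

Apply the surveyor's formula: 2A = Σ (x_i·y_{i+1} − x_{i+1}·y_i), indices taken mod 3.
P_1→P_2: (3)(-8) − (-2)(-2) = -28
P_2→P_3: (-2)(-11) − (9)(-8) = 94
P_3→P_1: (9)(-2) − (3)(-11) = 15
Σ = 81
Signed area = Σ/2 = 40.5 (positive ⇒ counter-clockwise traversal).

40.5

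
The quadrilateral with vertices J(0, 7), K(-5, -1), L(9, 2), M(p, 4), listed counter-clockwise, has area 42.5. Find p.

The doubled signed area Σ (x_i y_{i+1} − x_{i+1} y_i) is linear in p.
With p=0 it equals 70; the coefficient of p is 5 (from the two edges through M).
So 5·p + 70 = 2·42.5 = 85 ⇒ p = 3.

3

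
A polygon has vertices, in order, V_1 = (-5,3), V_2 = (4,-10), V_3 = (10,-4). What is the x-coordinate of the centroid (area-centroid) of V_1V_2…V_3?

Apply the shoelace (surveyor's) formula. First the cross-terms c_i = x_i·y_{i+1} − x_{i+1}·y_i:
  38, 84, 10  ⇒  2A = 132, A = 66.
Then Σ (x_i + x_{i+1})·c_i = 1188, so x̄ = 1188 / (6·66) = 3.

3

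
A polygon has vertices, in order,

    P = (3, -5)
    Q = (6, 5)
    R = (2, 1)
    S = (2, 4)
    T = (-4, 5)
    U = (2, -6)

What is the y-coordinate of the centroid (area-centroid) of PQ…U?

46/95

Apply the shoelace (surveyor's) formula. First the cross-terms c_i = x_i·y_{i+1} − x_{i+1}·y_i:
  45, -4, 6, 26, 14, 8  ⇒  2A = 95, A = 47.5.
Then Σ (y_i + y_{i+1})·c_i = 138, so ȳ = 138 / (6·47.5) = 46/95.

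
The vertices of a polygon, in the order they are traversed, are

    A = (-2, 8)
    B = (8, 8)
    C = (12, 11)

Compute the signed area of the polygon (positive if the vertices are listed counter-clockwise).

15

Apply Gauss's area formula: 2A = Σ (x_i·y_{i+1} − x_{i+1}·y_i), indices taken mod 3.
Σ = (-80) + (-8) + (118) = 30
Signed area = Σ/2 = 15 (positive ⇒ counter-clockwise traversal).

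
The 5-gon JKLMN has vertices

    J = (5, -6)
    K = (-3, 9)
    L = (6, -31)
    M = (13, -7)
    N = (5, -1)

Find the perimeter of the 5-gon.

|JK| = √((-8)² + (15)²) = √289 = 17
|KL| = √((9)² + (-40)²) = √1681 = 41
|LM| = √((7)² + (24)²) = √625 = 25
|MN| = √((-8)² + (6)²) = √100 = 10
|NJ| = √((0)² + (-5)²) = √25 = 5
Perimeter = 17 + 41 + 25 + 10 + 5 = 98.

98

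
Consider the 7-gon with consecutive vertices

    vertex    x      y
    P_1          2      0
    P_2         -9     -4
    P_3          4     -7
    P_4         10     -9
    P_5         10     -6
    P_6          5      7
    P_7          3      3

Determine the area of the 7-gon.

Apply the shoelace (surveyor's) formula: 2A = Σ (x_i·y_{i+1} − x_{i+1}·y_i), indices taken mod 7.
P_1→P_2: (2)(-4) − (-9)(0) = -8
P_2→P_3: (-9)(-7) − (4)(-4) = 79
P_3→P_4: (4)(-9) − (10)(-7) = 34
P_4→P_5: (10)(-6) − (10)(-9) = 30
P_5→P_6: (10)(7) − (5)(-6) = 100
P_6→P_7: (5)(3) − (3)(7) = -6
P_7→P_1: (3)(0) − (2)(3) = -6
Σ = 223
Area = |Σ|/2 = 111.5.

111.5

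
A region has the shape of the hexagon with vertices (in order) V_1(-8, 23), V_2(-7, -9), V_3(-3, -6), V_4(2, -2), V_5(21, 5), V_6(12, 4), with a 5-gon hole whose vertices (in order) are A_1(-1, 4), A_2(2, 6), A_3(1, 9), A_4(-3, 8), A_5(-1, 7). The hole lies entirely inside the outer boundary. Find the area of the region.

313.5

Outer boundary:
Cross-terms: 233, 15, 18, 52, 24, 308  ⇒  Σ = 650
Area = |Σ|/2 = 325.
Hole:
Apply the shoelace (surveyor's) formula: 2A = Σ (x_i·y_{i+1} − x_{i+1}·y_i), indices taken mod 5.
A_1→A_2: (-1)(6) − (2)(4) = -14
A_2→A_3: (2)(9) − (1)(6) = 12
A_3→A_4: (1)(8) − (-3)(9) = 35
A_4→A_5: (-3)(7) − (-1)(8) = -13
A_5→A_1: (-1)(4) − (-1)(7) = 3
Σ = 23
Area = |Σ|/2 = 11.5.
Net area = 325 − 11.5 = 313.5.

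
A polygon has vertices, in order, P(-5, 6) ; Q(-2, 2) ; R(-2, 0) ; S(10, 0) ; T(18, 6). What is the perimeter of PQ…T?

52

|PQ| = √((3)² + (-4)²) = √25 = 5
|QR| = √((0)² + (-2)²) = √4 = 2
|RS| = √((12)² + (0)²) = √144 = 12
|ST| = √((8)² + (6)²) = √100 = 10
|TP| = √((-23)² + (0)²) = √529 = 23
Perimeter = 5 + 2 + 12 + 10 + 23 = 52.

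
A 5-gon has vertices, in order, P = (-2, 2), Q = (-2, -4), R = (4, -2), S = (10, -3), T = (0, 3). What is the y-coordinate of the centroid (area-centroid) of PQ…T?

Apply Gauss's area formula. First the cross-terms c_i = x_i·y_{i+1} − x_{i+1}·y_i:
  12, 20, 8, 30, 6  ⇒  2A = 76, A = 38.
Then Σ (y_i + y_{i+1})·c_i = -154, so ȳ = -154 / (6·38) = -77/114.

-77/114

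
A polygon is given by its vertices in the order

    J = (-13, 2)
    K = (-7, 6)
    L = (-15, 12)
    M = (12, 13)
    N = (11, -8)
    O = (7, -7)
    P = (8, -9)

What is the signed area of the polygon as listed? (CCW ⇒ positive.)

Apply the shoelace formula: 2A = Σ (x_i·y_{i+1} − x_{i+1}·y_i), indices taken mod 7.
Σ = (-64) + (6) + (-339) + (-239) + (-21) + (-7) + (-101) = -765
Signed area = Σ/2 = -382.5 (negative ⇒ clockwise traversal).

-382.5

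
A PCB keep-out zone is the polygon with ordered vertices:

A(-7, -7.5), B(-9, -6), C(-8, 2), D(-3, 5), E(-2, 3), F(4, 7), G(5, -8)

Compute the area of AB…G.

155.5

Apply the shoelace formula: 2A = Σ (x_i·y_{i+1} − x_{i+1}·y_i), indices taken mod 7.
A→B: (-7)(-6) − (-9)(-7.5) = -25.5
B→C: (-9)(2) − (-8)(-6) = -66
C→D: (-8)(5) − (-3)(2) = -34
D→E: (-3)(3) − (-2)(5) = 1
E→F: (-2)(7) − (4)(3) = -26
F→G: (4)(-8) − (5)(7) = -67
G→A: (5)(-7.5) − (-7)(-8) = -93.5
Σ = -311
Area = |Σ|/2 = 155.5.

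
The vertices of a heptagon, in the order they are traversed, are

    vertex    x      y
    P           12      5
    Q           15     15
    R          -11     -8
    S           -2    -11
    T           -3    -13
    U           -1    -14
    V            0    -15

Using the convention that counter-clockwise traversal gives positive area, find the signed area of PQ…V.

236

Apply the surveyor's formula: 2A = Σ (x_i·y_{i+1} − x_{i+1}·y_i), indices taken mod 7.
Cross-terms: 105, 45, 105, -7, 29, 15, 180  ⇒  Σ = 472
Signed area = Σ/2 = 236 (positive ⇒ counter-clockwise traversal).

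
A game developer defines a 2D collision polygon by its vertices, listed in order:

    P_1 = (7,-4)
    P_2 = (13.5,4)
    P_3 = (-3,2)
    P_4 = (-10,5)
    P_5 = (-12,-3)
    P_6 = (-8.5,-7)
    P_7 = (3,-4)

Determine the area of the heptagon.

Σ = (82) + (39) + (5) + (90) + (58.5) + (55) + (16) = 345.5
Area = |Σ|/2 = 172.75.

172.75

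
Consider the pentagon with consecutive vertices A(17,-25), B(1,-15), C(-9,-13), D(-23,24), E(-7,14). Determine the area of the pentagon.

555

Σ = (-230) + (-148) + (-515) + (-154) + (-63) = -1110
Area = |Σ|/2 = 555.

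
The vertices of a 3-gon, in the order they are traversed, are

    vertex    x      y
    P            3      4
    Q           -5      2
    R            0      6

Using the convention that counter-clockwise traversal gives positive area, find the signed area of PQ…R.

Apply the shoelace (surveyor's) formula: 2A = Σ (x_i·y_{i+1} − x_{i+1}·y_i), indices taken mod 3.
Cross-terms: 26, -30, -18  ⇒  Σ = -22
Signed area = Σ/2 = -11 (negative ⇒ clockwise traversal).

-11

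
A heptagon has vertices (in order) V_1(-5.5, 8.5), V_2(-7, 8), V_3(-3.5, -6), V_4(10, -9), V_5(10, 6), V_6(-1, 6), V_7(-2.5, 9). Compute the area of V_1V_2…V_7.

Apply the shoelace formula: 2A = Σ (x_i·y_{i+1} − x_{i+1}·y_i), indices taken mod 7.
Σ = (15.5) + (70) + (91.5) + (150) + (66) + (6) + (28.25) = 427.25
Area = |Σ|/2 = 213.625.

213.625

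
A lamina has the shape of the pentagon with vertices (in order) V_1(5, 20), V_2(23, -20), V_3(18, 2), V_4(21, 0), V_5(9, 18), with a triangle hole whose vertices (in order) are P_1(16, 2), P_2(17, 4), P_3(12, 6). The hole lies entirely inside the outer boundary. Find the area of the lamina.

130

Outer boundary:
Σ = (-560) + (406) + (-42) + (378) + (90) = 272
Area = |Σ|/2 = 136.
Hole:
Apply the shoelace (surveyor's) formula: 2A = Σ (x_i·y_{i+1} − x_{i+1}·y_i), indices taken mod 3.
Σ = (30) + (54) + (-72) = 12
Area = |Σ|/2 = 6.
Net area = 136 − 6 = 130.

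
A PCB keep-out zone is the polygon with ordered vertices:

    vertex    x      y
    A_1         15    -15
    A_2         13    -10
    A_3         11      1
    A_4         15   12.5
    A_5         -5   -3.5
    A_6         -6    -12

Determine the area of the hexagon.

Apply the shoelace (surveyor's) formula: 2A = Σ (x_i·y_{i+1} − x_{i+1}·y_i), indices taken mod 6.
Cross-terms: 45, 123, 122.5, 10, 39, 270  ⇒  Σ = 609.5
Area = |Σ|/2 = 304.75.

304.75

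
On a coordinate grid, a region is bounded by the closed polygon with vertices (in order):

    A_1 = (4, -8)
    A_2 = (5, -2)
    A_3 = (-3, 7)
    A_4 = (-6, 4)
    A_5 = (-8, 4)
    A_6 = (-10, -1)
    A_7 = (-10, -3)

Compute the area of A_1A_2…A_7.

129.5

A_1→A_2: (4)(-2) − (5)(-8) = 32
A_2→A_3: (5)(7) − (-3)(-2) = 29
A_3→A_4: (-3)(4) − (-6)(7) = 30
A_4→A_5: (-6)(4) − (-8)(4) = 8
A_5→A_6: (-8)(-1) − (-10)(4) = 48
A_6→A_7: (-10)(-3) − (-10)(-1) = 20
A_7→A_1: (-10)(-8) − (4)(-3) = 92
Σ = 259
Area = |Σ|/2 = 129.5.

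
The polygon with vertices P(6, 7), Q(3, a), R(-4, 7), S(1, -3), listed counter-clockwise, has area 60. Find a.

9

Write out the shoelace sum; only the two edges meeting at Q involve a:
2·Area = [(6·a − 3·7) + (3·7 − (-4)·a)] + 30
       = 10·a + 30 = 120
⇒ a = 9.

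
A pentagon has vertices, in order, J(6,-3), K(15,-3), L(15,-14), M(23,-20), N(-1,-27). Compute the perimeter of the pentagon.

|JK| = √((9)² + (0)²) = √81 = 9
|KL| = √((0)² + (-11)²) = √121 = 11
|LM| = √((8)² + (-6)²) = √100 = 10
|MN| = √((-24)² + (-7)²) = √625 = 25
|NJ| = √((7)² + (24)²) = √625 = 25
Perimeter = 9 + 11 + 10 + 25 + 25 = 80.

80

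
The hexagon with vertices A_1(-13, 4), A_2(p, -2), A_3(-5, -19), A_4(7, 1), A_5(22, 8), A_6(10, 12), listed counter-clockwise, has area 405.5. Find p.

-11

Write out the shoelace sum; only the two edges meeting at A_2 involve p:
2·Area = [((-13)·(-2) − p·4) + (p·(-19) − (-5)·(-2))] + 542
       = -23·p + 558 = 811
⇒ p = -11.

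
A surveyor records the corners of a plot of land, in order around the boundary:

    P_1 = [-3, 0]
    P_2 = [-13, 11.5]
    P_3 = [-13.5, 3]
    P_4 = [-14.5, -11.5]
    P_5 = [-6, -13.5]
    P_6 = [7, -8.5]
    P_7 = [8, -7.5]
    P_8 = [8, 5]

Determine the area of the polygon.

Σ = (-34.5) + (116.25) + (198.75) + (126.75) + (145.5) + (15.5) + (100) + (15) = 683.25
Area = |Σ|/2 = 341.625.

341.625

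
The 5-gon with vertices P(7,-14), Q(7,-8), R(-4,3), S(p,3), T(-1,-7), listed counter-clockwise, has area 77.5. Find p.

-7

The doubled signed area Σ (x_i y_{i+1} − x_{i+1} y_i) is linear in p.
With p=0 it equals 85; the coefficient of p is -10 (from the two edges through S).
So -10·p + 85 = 2·77.5 = 155 ⇒ p = -7.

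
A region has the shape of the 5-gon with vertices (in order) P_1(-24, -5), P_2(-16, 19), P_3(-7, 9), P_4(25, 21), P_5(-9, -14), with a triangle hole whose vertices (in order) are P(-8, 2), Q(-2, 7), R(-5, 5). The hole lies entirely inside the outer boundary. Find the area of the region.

684

Outer boundary:
Apply the surveyor's formula: 2A = Σ (x_i·y_{i+1} − x_{i+1}·y_i), indices taken mod 5.
Σ = (-536) + (-11) + (-372) + (-161) + (-291) = -1371
Area = |Σ|/2 = 685.5.
Hole:
Cross-terms: -52, 25, 30  ⇒  Σ = 3
Area = |Σ|/2 = 1.5.
Net area = 685.5 − 1.5 = 684.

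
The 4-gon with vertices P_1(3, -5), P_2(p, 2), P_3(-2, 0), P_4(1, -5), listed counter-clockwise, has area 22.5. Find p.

3

The doubled signed area Σ (x_i y_{i+1} − x_{i+1} y_i) is linear in p.
With p=0 it equals 30; the coefficient of p is 5 (from the two edges through P_2).
So 5·p + 30 = 2·22.5 = 45 ⇒ p = 3.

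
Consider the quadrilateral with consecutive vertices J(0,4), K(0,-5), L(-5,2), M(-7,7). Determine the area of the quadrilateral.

Σ = (0) + (-25) + (-21) + (-28) = -74
Area = |Σ|/2 = 37.

37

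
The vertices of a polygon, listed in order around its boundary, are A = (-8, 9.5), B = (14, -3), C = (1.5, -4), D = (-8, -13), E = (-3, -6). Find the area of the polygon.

139.75

Σ = (-109) + (-51.5) + (-51.5) + (9) + (-76.5) = -279.5
Area = |Σ|/2 = 139.75.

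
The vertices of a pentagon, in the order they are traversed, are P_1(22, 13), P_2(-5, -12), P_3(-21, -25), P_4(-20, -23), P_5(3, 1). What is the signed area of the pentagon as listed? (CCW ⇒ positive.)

Apply the surveyor's formula: 2A = Σ (x_i·y_{i+1} − x_{i+1}·y_i), indices taken mod 5.
P_1→P_2: (22)(-12) − (-5)(13) = -199
P_2→P_3: (-5)(-25) − (-21)(-12) = -127
P_3→P_4: (-21)(-23) − (-20)(-25) = -17
P_4→P_5: (-20)(1) − (3)(-23) = 49
P_5→P_1: (3)(13) − (22)(1) = 17
Σ = -277
Signed area = Σ/2 = -138.5 (negative ⇒ clockwise traversal).

-138.5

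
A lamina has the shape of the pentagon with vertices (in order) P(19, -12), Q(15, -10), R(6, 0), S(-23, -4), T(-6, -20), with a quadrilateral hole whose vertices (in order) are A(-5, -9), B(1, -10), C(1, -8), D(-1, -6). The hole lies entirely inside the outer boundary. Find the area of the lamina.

444

Outer boundary:
Apply the surveyor's formula: 2A = Σ (x_i·y_{i+1} − x_{i+1}·y_i), indices taken mod 5.
Σ = (-10) + (60) + (-24) + (436) + (452) = 914
Area = |Σ|/2 = 457.
Hole:
Apply the shoelace (surveyor's) formula: 2A = Σ (x_i·y_{i+1} − x_{i+1}·y_i), indices taken mod 4.
Σ = (59) + (2) + (-14) + (-21) = 26
Area = |Σ|/2 = 13.
Net area = 457 − 13 = 444.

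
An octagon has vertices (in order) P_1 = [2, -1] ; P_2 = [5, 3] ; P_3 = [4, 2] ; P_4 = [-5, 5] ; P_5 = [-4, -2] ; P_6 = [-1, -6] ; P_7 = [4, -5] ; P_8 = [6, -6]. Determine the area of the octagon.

66

Apply the surveyor's formula: 2A = Σ (x_i·y_{i+1} − x_{i+1}·y_i), indices taken mod 8.
Cross-terms: 11, -2, 30, 30, 22, 29, 6, 6  ⇒  Σ = 132
Area = |Σ|/2 = 66.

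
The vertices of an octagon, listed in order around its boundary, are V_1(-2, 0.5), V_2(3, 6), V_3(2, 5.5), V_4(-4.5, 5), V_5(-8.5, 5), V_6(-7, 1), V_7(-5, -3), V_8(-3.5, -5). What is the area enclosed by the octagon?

50.5

Cross-terms: -13.5, 4.5, 34.75, 20, 26.5, 26, 14.5, -11.75  ⇒  Σ = 101
Area = |Σ|/2 = 50.5.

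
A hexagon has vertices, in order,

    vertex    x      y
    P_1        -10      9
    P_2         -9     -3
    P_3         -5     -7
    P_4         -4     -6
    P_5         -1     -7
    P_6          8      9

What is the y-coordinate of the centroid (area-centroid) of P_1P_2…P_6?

103/42

Apply Gauss's area formula. First the cross-terms c_i = x_i·y_{i+1} − x_{i+1}·y_i:
  111, 48, 2, 22, 47, 162  ⇒  2A = 392, A = 196.
Then Σ (y_i + y_{i+1})·c_i = 2884, so ȳ = 2884 / (6·196) = 103/42.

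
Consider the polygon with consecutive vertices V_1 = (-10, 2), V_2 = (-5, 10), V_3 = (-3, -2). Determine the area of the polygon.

38

Apply Gauss's area formula: 2A = Σ (x_i·y_{i+1} − x_{i+1}·y_i), indices taken mod 3.
Σ = (-90) + (40) + (-26) = -76
Area = |Σ|/2 = 38.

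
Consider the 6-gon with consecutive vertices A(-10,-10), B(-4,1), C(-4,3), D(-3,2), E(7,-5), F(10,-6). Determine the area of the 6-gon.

104

Apply Gauss's area formula: 2A = Σ (x_i·y_{i+1} − x_{i+1}·y_i), indices taken mod 6.
Cross-terms: -50, -8, 1, 1, 8, -160  ⇒  Σ = -208
Area = |Σ|/2 = 104.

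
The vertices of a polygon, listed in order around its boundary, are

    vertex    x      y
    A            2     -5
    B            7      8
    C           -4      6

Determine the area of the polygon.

66.5

Apply the surveyor's formula: 2A = Σ (x_i·y_{i+1} − x_{i+1}·y_i), indices taken mod 3.
Σ = (51) + (74) + (8) = 133
Area = |Σ|/2 = 66.5.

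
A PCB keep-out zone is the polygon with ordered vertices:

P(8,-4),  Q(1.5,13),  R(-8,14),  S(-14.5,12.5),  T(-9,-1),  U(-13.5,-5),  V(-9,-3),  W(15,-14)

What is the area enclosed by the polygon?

357.5

P→Q: (8)(13) − (1.5)(-4) = 110
Q→R: (1.5)(14) − (-8)(13) = 125
R→S: (-8)(12.5) − (-14.5)(14) = 103
S→T: (-14.5)(-1) − (-9)(12.5) = 127
T→U: (-9)(-5) − (-13.5)(-1) = 31.5
U→V: (-13.5)(-3) − (-9)(-5) = -4.5
V→W: (-9)(-14) − (15)(-3) = 171
W→P: (15)(-4) − (8)(-14) = 52
Σ = 715
Area = |Σ|/2 = 357.5.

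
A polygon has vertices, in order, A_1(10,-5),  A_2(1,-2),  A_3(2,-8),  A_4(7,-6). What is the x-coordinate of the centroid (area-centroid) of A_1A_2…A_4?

322/75

Apply the shoelace (surveyor's) formula. First the cross-terms c_i = x_i·y_{i+1} − x_{i+1}·y_i:
  -15, -4, 44, 25  ⇒  2A = 50, A = 25.
Then Σ (x_i + x_{i+1})·c_i = 644, so x̄ = 644 / (6·25) = 322/75.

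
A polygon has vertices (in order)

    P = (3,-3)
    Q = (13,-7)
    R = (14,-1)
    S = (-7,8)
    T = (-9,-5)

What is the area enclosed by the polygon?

178.5

Apply the shoelace formula: 2A = Σ (x_i·y_{i+1} − x_{i+1}·y_i), indices taken mod 5.
P→Q: (3)(-7) − (13)(-3) = 18
Q→R: (13)(-1) − (14)(-7) = 85
R→S: (14)(8) − (-7)(-1) = 105
S→T: (-7)(-5) − (-9)(8) = 107
T→P: (-9)(-3) − (3)(-5) = 42
Σ = 357
Area = |Σ|/2 = 178.5.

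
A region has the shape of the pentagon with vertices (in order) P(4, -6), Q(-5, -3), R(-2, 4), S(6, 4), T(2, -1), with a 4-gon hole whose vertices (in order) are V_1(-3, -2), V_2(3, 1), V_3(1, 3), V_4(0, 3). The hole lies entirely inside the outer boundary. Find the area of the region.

49.5

Outer boundary:
P→Q: (4)(-3) − (-5)(-6) = -42
Q→R: (-5)(4) − (-2)(-3) = -26
R→S: (-2)(4) − (6)(4) = -32
S→T: (6)(-1) − (2)(4) = -14
T→P: (2)(-6) − (4)(-1) = -8
Σ = -122
Area = |Σ|/2 = 61.
Hole:
Cross-terms: 3, 8, 3, 9  ⇒  Σ = 23
Area = |Σ|/2 = 11.5.
Net area = 61 − 11.5 = 49.5.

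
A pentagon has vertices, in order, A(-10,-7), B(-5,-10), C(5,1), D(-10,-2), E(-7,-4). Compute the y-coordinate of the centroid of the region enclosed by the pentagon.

-353/87

Apply the shoelace formula. First the cross-terms c_i = x_i·y_{i+1} − x_{i+1}·y_i:
  65, 45, 0, 26, 9  ⇒  2A = 145, A = 72.5.
Then Σ (y_i + y_{i+1})·c_i = -1765, so ȳ = -1765 / (6·72.5) = -353/87.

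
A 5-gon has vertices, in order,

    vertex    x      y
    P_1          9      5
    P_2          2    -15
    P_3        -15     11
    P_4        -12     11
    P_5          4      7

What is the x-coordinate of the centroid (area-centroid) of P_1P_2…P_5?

-100/69

Apply the shoelace formula. First the cross-terms c_i = x_i·y_{i+1} − x_{i+1}·y_i:
  -145, -203, -33, -128, -43  ⇒  2A = -552, A = -276.
Then Σ (x_i + x_{i+1})·c_i = 2400, so x̄ = 2400 / (6·(-276)) = -100/69.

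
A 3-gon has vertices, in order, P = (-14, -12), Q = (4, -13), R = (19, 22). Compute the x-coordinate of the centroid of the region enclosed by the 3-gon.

Apply the shoelace formula. First the cross-terms c_i = x_i·y_{i+1} − x_{i+1}·y_i:
  230, 335, 80  ⇒  2A = 645, A = 322.5.
Then Σ (x_i + x_{i+1})·c_i = 5805, so x̄ = 5805 / (6·322.5) = 3.

3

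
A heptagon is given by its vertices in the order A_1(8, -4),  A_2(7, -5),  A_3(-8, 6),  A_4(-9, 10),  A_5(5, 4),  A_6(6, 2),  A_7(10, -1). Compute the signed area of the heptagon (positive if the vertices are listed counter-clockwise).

-97

Σ = (-12) + (2) + (-26) + (-86) + (-14) + (-26) + (-32) = -194
Signed area = Σ/2 = -97 (negative ⇒ clockwise traversal).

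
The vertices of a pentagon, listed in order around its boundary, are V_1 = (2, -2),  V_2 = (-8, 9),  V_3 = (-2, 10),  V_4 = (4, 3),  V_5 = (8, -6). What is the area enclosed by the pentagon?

79

Apply Gauss's area formula: 2A = Σ (x_i·y_{i+1} − x_{i+1}·y_i), indices taken mod 5.
V_1→V_2: (2)(9) − (-8)(-2) = 2
V_2→V_3: (-8)(10) − (-2)(9) = -62
V_3→V_4: (-2)(3) − (4)(10) = -46
V_4→V_5: (4)(-6) − (8)(3) = -48
V_5→V_1: (8)(-2) − (2)(-6) = -4
Σ = -158
Area = |Σ|/2 = 79.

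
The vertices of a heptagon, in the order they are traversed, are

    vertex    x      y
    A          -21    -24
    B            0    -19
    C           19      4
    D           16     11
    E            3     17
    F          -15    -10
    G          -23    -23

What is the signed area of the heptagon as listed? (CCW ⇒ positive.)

776.5

Apply Gauss's area formula: 2A = Σ (x_i·y_{i+1} − x_{i+1}·y_i), indices taken mod 7.
Σ = (399) + (361) + (145) + (239) + (225) + (115) + (69) = 1553
Signed area = Σ/2 = 776.5 (positive ⇒ counter-clockwise traversal).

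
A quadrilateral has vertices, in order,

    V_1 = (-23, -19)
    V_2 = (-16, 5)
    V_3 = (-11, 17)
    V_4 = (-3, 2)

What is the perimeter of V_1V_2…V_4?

|V_1V_2| = √((7)² + (24)²) = √625 = 25
|V_2V_3| = √((5)² + (12)²) = √169 = 13
|V_3V_4| = √((8)² + (-15)²) = √289 = 17
|V_4V_1| = √((-20)² + (-21)²) = √841 = 29
Perimeter = 25 + 13 + 17 + 29 = 84.

84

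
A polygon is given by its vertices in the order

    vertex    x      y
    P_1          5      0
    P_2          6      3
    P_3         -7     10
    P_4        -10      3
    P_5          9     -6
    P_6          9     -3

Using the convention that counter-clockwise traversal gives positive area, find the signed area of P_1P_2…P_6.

125

Apply the surveyor's formula: 2A = Σ (x_i·y_{i+1} − x_{i+1}·y_i), indices taken mod 6.
Σ = (15) + (81) + (79) + (33) + (27) + (15) = 250
Signed area = Σ/2 = 125 (positive ⇒ counter-clockwise traversal).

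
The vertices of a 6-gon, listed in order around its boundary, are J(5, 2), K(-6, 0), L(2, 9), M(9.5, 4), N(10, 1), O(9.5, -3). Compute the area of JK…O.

77.75

Apply the shoelace formula: 2A = Σ (x_i·y_{i+1} − x_{i+1}·y_i), indices taken mod 6.
Σ = (12) + (-54) + (-77.5) + (-30.5) + (-39.5) + (34) = -155.5
Area = |Σ|/2 = 77.75.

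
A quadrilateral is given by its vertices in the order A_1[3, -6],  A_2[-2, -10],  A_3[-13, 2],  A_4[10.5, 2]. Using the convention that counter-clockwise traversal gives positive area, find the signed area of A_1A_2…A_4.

Apply the shoelace formula: 2A = Σ (x_i·y_{i+1} − x_{i+1}·y_i), indices taken mod 4.
Cross-terms: -42, -134, -47, -69  ⇒  Σ = -292
Signed area = Σ/2 = -146 (negative ⇒ clockwise traversal).

-146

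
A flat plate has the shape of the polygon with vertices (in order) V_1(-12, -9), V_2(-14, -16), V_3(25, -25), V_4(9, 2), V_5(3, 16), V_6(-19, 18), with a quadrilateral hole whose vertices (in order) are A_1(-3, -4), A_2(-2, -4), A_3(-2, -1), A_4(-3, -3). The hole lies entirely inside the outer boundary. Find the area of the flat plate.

Outer boundary:
V_1→V_2: (-12)(-16) − (-14)(-9) = 66
V_2→V_3: (-14)(-25) − (25)(-16) = 750
V_3→V_4: (25)(2) − (9)(-25) = 275
V_4→V_5: (9)(16) − (3)(2) = 138
V_5→V_6: (3)(18) − (-19)(16) = 358
V_6→V_1: (-19)(-9) − (-12)(18) = 387
Σ = 1974
Area = |Σ|/2 = 987.
Hole:
Apply the shoelace formula: 2A = Σ (x_i·y_{i+1} − x_{i+1}·y_i), indices taken mod 4.
Σ = (4) + (-6) + (3) + (3) = 4
Area = |Σ|/2 = 2.
Net area = 987 − 2 = 985.

985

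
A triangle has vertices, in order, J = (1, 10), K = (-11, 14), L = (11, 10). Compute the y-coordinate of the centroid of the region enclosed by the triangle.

Apply the shoelace (surveyor's) formula. First the cross-terms c_i = x_i·y_{i+1} − x_{i+1}·y_i:
  124, -264, 100  ⇒  2A = -40, A = -20.
Then Σ (y_i + y_{i+1})·c_i = -1360, so ȳ = -1360 / (6·(-20)) = 34/3.

34/3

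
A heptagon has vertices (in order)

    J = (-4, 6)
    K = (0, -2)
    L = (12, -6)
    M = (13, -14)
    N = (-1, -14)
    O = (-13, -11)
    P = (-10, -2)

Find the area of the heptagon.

288.5

Cross-terms: 8, 24, -90, -196, -171, -84, -68  ⇒  Σ = -577
Area = |Σ|/2 = 288.5.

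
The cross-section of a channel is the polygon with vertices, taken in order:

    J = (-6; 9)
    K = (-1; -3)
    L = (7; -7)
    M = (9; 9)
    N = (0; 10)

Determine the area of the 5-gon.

Apply Gauss's area formula: 2A = Σ (x_i·y_{i+1} − x_{i+1}·y_i), indices taken mod 5.
Cross-terms: 27, 28, 126, 90, 60  ⇒  Σ = 331
Area = |Σ|/2 = 165.5.

165.5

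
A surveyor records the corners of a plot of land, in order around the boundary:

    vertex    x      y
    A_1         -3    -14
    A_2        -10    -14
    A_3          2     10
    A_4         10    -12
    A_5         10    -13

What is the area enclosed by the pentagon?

Apply Gauss's area formula: 2A = Σ (x_i·y_{i+1} − x_{i+1}·y_i), indices taken mod 5.
Σ = (-98) + (-72) + (-124) + (-10) + (-179) = -483
Area = |Σ|/2 = 241.5.

241.5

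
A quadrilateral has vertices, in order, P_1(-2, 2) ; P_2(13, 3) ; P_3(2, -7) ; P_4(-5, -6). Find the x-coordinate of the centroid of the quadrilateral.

Apply Gauss's area formula. First the cross-terms c_i = x_i·y_{i+1} − x_{i+1}·y_i:
  -32, -97, -47, -22  ⇒  2A = -198, A = -99.
Then Σ (x_i + x_{i+1})·c_i = -1512, so x̄ = -1512 / (6·(-99)) = 28/11.

28/11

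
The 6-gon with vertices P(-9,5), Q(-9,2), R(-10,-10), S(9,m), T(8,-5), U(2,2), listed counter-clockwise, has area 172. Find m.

The doubled signed area Σ (x_i y_{i+1} − x_{i+1} y_i) is linear in m.
With m=0 it equals 236; the coefficient of m is -18 (from the two edges through S).
So -18·m + 236 = 2·172 = 344 ⇒ m = -6.

-6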